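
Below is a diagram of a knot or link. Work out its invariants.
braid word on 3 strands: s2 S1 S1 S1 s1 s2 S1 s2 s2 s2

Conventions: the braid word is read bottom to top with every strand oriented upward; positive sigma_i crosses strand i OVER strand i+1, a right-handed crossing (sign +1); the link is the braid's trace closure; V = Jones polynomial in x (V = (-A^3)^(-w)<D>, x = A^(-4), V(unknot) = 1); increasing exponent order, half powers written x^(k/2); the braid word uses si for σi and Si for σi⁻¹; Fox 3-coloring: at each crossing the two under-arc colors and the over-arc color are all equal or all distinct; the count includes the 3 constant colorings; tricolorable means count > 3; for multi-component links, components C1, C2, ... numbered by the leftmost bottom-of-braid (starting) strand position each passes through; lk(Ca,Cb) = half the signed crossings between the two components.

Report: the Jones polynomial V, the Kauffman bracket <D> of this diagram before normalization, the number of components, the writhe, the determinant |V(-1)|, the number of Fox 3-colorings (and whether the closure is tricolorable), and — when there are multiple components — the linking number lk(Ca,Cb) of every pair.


Jones polynomial: V(x) = -x^-2 + 2x^-1 - 2 + 4x - 4x^2 + 4x^3 - 3x^4 + 2x^5 - x^6
<D> = -A^-18 + 2A^-14 - 3A^-10 + 4A^-6 - 4A^-2 + 4A^2 - 2A^6 + 2A^10 - A^14; writhe +2
components 1, writhe +2 (10 crossings)
3-colorings: 3 of 3^10, det 23 — not tricolorable
note: det 23 = |V(-1)|; not divisible by 3, so not tricolorable


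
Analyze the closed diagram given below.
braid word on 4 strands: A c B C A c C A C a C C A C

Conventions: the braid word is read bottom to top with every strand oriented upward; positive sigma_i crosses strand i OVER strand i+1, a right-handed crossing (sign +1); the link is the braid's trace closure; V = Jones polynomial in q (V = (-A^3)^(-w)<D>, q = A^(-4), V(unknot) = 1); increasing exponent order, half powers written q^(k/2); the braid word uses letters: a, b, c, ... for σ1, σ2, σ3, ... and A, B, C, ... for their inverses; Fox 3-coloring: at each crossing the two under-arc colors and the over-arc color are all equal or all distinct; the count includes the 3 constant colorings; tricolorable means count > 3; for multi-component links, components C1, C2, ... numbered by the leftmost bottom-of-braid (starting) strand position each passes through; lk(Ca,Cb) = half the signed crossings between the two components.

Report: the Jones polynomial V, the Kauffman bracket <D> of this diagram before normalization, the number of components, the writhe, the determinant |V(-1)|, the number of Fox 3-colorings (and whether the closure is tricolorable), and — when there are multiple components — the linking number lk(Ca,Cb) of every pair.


Jones polynomial: V(q) = q^(-19/2) - 2q^(-17/2) + 2q^(-15/2) - 2q^(-13/2) + 2q^(-11/2) - 2q^(-9/2) - q^(-5/2)
<D> = -A^-14 - 2A^-6 + 2A^-2 - 2A^2 + 2A^6 - 2A^10 + A^14; writhe -8
components 2, writhe -8 (14 crossings)
linking number lk(C1,C2) = -2
3-colorings: 9 of 3^14, det 12 — tricolorable
note: free reduction leaves σ1⁻¹ σ3 σ2⁻¹ σ3⁻¹ σ1⁻¹ σ1⁻¹ σ3⁻¹ σ1 σ3⁻¹ σ3⁻¹ σ1⁻¹ σ3⁻¹ of the original 14 letters


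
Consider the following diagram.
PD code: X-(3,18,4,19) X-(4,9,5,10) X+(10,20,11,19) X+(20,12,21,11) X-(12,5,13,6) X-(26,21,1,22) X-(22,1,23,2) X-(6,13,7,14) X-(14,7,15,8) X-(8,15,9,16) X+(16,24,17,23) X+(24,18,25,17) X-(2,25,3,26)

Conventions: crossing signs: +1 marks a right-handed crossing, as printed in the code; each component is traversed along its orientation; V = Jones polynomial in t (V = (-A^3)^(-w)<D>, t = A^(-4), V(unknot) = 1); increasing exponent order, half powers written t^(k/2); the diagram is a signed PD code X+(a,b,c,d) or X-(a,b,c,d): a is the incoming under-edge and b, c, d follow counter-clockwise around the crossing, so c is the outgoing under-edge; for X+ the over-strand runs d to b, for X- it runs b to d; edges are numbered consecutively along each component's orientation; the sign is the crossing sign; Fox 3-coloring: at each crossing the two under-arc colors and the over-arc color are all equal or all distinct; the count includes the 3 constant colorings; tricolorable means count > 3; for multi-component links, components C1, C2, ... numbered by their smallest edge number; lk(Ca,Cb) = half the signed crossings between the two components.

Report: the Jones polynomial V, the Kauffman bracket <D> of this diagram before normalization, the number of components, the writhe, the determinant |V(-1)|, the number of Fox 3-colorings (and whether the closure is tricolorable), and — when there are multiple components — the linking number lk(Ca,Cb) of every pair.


Jones polynomial: V(t) = -t^-9 + 3t^-8 - 5t^-7 + 7t^-6 - 9t^-5 + 9t^-4 - 8t^-3 + 7t^-2 - 4t^-1 + 3 - t
<D> = A^-19 - 3A^-15 + 4A^-11 - 7A^-7 + 8A^-3 - 9A + 9A^5 - 7A^9 + 5A^13 - 3A^17 + A^21; writhe -5
components 1, writhe -5 (13 crossings)
3-colorings: 9 of 3^13, det 57 — tricolorable
note: |V(-1)| = 57: so tricolorable, since 3 divides 57


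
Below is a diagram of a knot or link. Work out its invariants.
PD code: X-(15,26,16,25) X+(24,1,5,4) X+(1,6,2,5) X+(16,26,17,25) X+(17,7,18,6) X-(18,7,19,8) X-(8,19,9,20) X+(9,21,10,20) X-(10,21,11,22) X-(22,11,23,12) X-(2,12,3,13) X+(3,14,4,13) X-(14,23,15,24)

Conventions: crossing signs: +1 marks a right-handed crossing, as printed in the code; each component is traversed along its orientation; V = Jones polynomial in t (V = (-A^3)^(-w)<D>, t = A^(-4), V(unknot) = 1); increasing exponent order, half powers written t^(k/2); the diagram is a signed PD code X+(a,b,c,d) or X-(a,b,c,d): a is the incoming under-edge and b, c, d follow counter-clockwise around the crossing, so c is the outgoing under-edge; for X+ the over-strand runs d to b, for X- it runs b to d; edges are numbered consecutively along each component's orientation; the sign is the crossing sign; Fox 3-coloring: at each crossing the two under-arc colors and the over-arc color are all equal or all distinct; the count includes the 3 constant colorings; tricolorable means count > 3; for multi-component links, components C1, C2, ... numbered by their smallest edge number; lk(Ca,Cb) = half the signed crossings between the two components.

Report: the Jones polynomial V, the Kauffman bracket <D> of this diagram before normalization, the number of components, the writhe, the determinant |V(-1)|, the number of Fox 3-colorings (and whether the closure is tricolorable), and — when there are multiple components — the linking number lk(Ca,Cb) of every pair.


V = -t^-4 + t^-1 + 2 + t + t^2
<D> = -A^-11 - A^-7 - 2A^-3 - A + A^13 (w = -1)
3 components over 13 crossings, w = -1
lk(C1,C2): +1
lk(C1,C3) = 0
linking number lk(C2,C3) = 0
27 Fox colorings among 3^14, |V(-1)| = 0: tricolorable
why: span 6 respects span(V) <= c + mu - 1 = 15 for this 3-component diagram


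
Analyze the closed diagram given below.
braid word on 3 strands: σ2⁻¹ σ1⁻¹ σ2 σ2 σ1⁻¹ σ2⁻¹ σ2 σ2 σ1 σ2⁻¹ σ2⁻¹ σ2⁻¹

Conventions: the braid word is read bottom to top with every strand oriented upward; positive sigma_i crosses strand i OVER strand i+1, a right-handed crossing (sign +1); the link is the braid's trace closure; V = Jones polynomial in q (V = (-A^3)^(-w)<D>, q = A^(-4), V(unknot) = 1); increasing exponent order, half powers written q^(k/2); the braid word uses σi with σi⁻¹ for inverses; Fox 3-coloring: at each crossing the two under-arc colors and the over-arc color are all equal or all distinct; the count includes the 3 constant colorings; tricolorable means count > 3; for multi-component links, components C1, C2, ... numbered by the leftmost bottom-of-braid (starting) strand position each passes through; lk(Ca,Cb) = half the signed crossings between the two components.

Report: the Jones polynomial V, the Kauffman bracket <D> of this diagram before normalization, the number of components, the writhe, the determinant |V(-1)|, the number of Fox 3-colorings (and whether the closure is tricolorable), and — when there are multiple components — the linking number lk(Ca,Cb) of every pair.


Jones polynomial: V(q) = -q^-6 + q^-5 - 2q^-4 + 3q^-3 - 2q^-2 + 3q^-1 - 1 + q - q^2
<D> = -A^-14 + A^-10 - A^-6 + 3A^-2 - 2A^2 + 3A^6 - 2A^10 + A^14 - A^18; writhe -2
components 1, writhe -2 (12 crossings)
3-colorings: 9 of 3^12, det 15 — tricolorable
note: the word shrinks to σ2⁻¹ σ1⁻¹ σ2 σ2 σ1⁻¹ σ2 σ1 σ2⁻¹ σ2⁻¹ σ2⁻¹ after cancelling


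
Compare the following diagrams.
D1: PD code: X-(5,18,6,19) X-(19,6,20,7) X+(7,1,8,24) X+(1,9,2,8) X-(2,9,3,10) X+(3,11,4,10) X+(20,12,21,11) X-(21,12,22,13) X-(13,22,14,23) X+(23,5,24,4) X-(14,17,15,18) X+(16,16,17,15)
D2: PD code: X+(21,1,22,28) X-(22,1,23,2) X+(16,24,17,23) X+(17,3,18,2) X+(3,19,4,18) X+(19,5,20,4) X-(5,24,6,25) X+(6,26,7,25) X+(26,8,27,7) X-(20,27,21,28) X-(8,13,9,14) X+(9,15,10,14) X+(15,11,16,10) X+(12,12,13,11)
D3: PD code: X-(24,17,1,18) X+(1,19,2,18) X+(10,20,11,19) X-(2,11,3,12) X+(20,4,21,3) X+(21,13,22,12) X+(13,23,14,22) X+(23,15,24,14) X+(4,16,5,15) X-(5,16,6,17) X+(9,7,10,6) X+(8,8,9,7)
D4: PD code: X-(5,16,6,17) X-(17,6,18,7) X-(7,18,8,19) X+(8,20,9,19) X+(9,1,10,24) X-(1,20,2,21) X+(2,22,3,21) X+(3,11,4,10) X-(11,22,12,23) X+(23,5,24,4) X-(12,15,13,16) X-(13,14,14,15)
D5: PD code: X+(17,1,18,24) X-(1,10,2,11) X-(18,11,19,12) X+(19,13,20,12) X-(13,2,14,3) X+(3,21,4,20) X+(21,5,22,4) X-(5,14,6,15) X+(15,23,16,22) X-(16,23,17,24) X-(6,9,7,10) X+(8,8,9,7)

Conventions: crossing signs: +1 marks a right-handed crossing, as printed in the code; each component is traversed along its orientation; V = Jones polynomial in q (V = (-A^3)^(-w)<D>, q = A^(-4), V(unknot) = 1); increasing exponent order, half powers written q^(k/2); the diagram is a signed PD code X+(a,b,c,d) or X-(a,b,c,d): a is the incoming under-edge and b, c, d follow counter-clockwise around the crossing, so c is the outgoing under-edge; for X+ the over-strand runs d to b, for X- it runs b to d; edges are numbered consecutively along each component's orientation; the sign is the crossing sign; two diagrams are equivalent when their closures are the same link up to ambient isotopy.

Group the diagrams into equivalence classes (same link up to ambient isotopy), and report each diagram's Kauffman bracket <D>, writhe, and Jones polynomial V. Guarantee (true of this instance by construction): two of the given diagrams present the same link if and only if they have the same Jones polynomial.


equivalence classes: {D1, D4, D5} | {D2, D3}
D1 (bracket -A^-12 + 2A^-8 - 2A^-4 + 3 - 2A^4 + 2A^8 - A^12; 12 crossings at w = 0): V = -q^-3 + 2q^-2 - 2q^-1 + 3 - 2q + 2q^2 - q^3
V(D2) = q - q^2 + 2q^3 - q^4 + q^5 - q^6  [14 crossings, <D> = -A^-6 + A^-2 - A^2 + 2A^6 - A^10 + A^14, w = +6]
V(D3) = q - q^2 + 2q^3 - q^4 + q^5 - q^6  [12 crossings, <D> = -A^-6 + A^-2 - A^2 + 2A^6 - A^10 + A^14, w = +6]
D4 (bracket -A^-18 + 2A^-14 - 2A^-10 + 3A^-6 - 2A^-2 + 2A^2 - A^6; 12 crossings at w = -2): V = -q^-3 + 2q^-2 - 2q^-1 + 3 - 2q + 2q^2 - q^3
D5 (bracket -A^-12 + 2A^-8 - 2A^-4 + 3 - 2A^4 + 2A^8 - A^12; 12 crossings at w = 0): V = -q^-3 + 2q^-2 - 2q^-1 + 3 - 2q + 2q^2 - q^3
key observation: 2 values of V(q) split the 5 diagrams


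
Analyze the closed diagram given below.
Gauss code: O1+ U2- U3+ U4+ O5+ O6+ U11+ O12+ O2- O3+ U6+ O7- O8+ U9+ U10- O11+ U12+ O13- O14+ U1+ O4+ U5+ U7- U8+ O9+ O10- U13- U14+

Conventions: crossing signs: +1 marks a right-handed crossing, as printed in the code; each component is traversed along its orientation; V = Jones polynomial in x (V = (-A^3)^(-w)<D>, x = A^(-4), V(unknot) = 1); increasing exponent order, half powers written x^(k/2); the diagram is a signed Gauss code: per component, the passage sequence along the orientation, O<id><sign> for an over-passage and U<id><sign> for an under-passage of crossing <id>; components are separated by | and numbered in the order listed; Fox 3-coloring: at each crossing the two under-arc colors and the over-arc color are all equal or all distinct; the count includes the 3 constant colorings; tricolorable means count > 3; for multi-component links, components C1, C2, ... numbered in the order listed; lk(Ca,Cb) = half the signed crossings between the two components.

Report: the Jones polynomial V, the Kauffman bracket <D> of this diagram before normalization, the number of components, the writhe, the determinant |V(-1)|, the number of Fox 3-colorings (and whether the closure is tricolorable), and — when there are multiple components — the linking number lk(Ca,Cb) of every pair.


V = x^2 + 2x^4 - 2x^5 + x^6 - 2x^7 + x^8
<D> = A^-14 - 2A^-10 + A^-6 - 2A^-2 + 2A^2 + A^10 (w = +6)
1 component over 14 crossings, w = +6
27 Fox colorings among 3^14, |V(-1)| = 9: tricolorable
why: V spans 6 powers of x: at least 6 crossings in any diagram


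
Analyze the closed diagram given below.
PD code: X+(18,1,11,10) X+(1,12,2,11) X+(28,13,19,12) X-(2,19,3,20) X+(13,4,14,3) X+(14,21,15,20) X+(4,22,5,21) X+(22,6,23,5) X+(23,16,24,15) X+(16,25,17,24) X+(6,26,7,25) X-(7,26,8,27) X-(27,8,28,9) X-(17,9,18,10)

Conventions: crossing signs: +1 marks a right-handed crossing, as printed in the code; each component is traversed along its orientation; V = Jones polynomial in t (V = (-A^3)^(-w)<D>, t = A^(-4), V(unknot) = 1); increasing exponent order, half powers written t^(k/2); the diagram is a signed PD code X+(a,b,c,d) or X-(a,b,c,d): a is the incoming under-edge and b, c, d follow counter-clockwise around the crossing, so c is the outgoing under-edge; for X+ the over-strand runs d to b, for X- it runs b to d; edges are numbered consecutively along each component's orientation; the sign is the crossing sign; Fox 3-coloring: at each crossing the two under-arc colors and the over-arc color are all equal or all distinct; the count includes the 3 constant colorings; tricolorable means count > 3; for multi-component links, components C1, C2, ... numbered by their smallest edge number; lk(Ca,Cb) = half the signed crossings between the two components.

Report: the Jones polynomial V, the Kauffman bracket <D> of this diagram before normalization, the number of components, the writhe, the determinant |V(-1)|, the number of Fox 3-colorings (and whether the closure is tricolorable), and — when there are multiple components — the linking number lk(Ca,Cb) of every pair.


V = t^2 + 2t^4 - t^5 + 2t^6 - t^7 + t^8
<D> = A^-14 - A^-10 + 2A^-6 - A^-2 + 2A^2 + A^10 (w = +6)
3 components over 14 crossings, w = +6
lk(C1,C2): +1
lk(C1,C3) = 0
linking number lk(C2,C3) = +2
3 Fox colorings among 3^14, |V(-1)| = 8: not tricolorable
why: det 8 = |V(-1)|; not divisible by 3, so not tricolorable


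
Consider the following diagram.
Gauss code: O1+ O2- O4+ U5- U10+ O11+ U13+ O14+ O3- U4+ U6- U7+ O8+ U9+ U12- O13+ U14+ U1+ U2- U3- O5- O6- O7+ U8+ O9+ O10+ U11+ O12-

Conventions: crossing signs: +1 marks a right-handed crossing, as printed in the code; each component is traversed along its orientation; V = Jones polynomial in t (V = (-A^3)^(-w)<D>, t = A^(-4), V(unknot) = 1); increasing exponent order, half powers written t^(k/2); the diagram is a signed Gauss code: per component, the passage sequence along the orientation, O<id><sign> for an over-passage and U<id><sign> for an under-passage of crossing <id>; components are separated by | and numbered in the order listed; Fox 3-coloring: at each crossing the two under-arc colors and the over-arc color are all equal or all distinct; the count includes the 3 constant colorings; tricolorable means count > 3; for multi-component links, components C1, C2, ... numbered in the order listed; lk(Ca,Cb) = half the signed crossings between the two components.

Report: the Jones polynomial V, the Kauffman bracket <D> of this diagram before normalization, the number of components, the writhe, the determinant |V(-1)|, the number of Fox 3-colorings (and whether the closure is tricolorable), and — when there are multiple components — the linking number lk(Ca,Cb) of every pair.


Jones polynomial: V(t) = 2t - 2t^2 + 3t^3 - 3t^4 + 2t^5 - 2t^6 + t^7
<D> = A^-16 - 2A^-12 + 2A^-8 - 3A^-4 + 3 - 2A^4 + 2A^8; writhe +4
components 1, writhe +4 (14 crossings)
3-colorings: 9 of 3^14, det 15 — tricolorable
note: |V(-1)| = 15: so tricolorable, since 3 divides 15


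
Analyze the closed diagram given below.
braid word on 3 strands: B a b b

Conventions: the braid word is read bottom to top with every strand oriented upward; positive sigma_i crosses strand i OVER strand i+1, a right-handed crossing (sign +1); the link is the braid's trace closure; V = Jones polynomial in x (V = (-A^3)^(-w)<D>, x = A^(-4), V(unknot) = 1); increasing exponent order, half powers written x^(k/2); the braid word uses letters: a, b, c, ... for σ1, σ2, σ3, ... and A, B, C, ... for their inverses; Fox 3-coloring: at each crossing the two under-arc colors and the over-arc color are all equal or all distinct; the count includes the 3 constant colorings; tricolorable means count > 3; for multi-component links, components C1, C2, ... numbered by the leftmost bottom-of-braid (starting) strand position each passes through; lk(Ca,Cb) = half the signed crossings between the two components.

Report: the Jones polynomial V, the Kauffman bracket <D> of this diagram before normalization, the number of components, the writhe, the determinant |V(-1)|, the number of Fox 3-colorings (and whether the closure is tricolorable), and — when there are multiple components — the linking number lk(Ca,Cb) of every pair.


Jones polynomial: V(x) = 1
<D> = A^6; writhe +2
components 1, writhe +2 (4 crossings)
3-colorings: 3 of 3^4, det 1 — not tricolorable
note: det 1 = |V(-1)|; not divisible by 3, so not tricolorable


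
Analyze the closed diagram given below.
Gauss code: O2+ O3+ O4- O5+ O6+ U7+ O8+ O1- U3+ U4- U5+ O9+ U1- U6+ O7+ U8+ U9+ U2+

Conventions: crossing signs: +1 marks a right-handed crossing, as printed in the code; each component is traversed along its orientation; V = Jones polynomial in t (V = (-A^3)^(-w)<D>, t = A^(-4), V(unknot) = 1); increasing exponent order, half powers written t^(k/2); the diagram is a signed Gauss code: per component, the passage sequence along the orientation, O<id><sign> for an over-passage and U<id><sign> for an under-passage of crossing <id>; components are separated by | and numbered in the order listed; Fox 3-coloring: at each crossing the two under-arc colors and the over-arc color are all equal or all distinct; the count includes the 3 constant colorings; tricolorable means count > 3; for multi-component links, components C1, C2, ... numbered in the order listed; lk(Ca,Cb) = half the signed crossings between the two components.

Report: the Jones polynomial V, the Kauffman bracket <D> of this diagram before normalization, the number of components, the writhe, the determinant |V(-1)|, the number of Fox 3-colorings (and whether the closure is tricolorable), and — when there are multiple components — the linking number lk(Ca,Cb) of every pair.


V(t) = t - t^2 + 2t^3 - t^4 + t^5 - t^6
bracket: A^-9 - A^-5 + A^-1 - 2A^3 + A^7 - A^11, w = +5
1 component, writhe +5, over 9 crossings
det 7, colorings 3 of 3^9 — not tricolorable
observation: det 7 = |V(-1)|; not divisible by 3, so not tricolorable


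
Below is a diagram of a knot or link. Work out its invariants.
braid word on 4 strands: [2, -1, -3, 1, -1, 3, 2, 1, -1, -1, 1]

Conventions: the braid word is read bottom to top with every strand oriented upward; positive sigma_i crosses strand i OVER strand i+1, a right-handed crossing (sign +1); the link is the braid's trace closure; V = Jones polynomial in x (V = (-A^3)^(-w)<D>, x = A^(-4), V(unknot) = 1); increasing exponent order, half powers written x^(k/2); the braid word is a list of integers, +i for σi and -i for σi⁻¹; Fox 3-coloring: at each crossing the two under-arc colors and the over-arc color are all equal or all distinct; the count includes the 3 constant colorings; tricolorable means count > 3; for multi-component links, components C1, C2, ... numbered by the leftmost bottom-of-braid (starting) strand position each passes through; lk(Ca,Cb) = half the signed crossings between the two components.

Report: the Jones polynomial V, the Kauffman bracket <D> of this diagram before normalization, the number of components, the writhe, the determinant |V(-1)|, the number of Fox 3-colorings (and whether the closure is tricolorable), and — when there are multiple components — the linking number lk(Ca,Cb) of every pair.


V(x) = 1 + x + x^2 + x^3
bracket: -A^-9 - A^-5 - A^-1 - A^3, w = +1
3 components, writhe +1, over 11 crossings
lk(C1,C2) = +1
linking number lk(C1,C3) = 0
lk(C2,C3): 0
det 0, colorings 9 of 3^12 — tricolorable
observation: the word shrinks to σ2 σ1⁻¹ σ2 after cancelling


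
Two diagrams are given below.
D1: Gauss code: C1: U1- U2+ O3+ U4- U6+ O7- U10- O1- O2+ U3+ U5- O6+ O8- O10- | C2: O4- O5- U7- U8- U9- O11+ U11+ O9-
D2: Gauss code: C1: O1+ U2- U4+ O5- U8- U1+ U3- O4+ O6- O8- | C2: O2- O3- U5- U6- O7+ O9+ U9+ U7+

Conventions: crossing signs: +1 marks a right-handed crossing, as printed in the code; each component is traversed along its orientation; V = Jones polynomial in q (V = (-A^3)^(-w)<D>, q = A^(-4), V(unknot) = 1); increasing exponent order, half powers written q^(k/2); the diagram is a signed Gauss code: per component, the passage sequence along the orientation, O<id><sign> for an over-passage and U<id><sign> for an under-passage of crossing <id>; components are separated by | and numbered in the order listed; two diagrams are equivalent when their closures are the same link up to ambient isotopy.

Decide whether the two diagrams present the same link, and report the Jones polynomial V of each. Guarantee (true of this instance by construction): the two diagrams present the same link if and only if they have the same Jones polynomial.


same link: yes
V(D1) = -q^(-9/2) - q^(-5/2) + q^(-3/2) - q^(-1/2)  [11 crossings, <D> = A^-7 - A^-3 + A + A^9, w = -3]
V(D2) = -q^(-9/2) - q^(-5/2) + q^(-3/2) - q^(-1/2)  [9 crossings, <D> = A^-1 - A^3 + A^7 + A^15, w = -1]
insight: Reidemeister moves carry D1 (11 crossings) to D2 (9)


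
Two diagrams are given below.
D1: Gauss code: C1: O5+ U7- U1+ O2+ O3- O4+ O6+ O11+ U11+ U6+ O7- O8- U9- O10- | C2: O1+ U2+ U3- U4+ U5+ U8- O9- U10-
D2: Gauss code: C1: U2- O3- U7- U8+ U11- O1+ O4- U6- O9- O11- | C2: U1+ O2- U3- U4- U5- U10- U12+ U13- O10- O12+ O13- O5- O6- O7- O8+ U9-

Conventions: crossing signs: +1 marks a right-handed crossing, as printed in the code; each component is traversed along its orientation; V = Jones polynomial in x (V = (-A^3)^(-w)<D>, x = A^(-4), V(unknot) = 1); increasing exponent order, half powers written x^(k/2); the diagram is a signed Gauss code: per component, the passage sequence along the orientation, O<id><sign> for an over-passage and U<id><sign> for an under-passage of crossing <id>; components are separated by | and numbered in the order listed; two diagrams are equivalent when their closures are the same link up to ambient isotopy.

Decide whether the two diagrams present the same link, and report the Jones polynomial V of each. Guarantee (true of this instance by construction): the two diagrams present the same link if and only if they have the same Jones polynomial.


equivalent: no
V(D1) = x^(-7/2) - 2x^(-5/2) + x^(-3/2) - 2x^(-1/2) + x^(1/2) - x^(3/2)  (w +1, c 11, <D> = A^-3 - A + 2A^5 - A^9 + 2A^13 - A^17)
V(D2) = -x^(-15/2) + 2x^(-13/2) - 2x^(-11/2) + 2x^(-9/2) - 3x^(-7/2) + x^(-5/2) - x^(-3/2)  [13 crossings, <D> = A^-15 - A^-11 + 3A^-7 - 2A^-3 + 2A - 2A^5 + A^9, w = -7]
key observation: V(x) takes 2 values over 2 diagrams, fixing the grouping


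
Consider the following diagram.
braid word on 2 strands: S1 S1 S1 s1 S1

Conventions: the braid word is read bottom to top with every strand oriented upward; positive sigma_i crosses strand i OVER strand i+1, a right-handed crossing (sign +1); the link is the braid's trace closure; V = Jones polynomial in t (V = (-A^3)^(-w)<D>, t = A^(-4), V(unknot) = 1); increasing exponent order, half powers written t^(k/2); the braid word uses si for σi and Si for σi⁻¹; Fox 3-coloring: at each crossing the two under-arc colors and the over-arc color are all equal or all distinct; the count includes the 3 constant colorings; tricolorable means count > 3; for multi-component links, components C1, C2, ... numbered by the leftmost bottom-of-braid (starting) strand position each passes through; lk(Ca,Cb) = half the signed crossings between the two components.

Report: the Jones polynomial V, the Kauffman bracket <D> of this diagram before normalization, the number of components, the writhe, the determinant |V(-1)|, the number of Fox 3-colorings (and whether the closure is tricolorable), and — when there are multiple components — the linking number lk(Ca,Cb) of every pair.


V(t) = -t^-4 + t^-3 + t^-1
bracket: -A^-5 - A^3 + A^7, w = -3
1 component, writhe -3, over 5 crossings
det 3, colorings 9 of 3^5 — tricolorable
observation: inverse pairs cancel, leaving σ1⁻¹ σ1⁻¹ σ1⁻¹


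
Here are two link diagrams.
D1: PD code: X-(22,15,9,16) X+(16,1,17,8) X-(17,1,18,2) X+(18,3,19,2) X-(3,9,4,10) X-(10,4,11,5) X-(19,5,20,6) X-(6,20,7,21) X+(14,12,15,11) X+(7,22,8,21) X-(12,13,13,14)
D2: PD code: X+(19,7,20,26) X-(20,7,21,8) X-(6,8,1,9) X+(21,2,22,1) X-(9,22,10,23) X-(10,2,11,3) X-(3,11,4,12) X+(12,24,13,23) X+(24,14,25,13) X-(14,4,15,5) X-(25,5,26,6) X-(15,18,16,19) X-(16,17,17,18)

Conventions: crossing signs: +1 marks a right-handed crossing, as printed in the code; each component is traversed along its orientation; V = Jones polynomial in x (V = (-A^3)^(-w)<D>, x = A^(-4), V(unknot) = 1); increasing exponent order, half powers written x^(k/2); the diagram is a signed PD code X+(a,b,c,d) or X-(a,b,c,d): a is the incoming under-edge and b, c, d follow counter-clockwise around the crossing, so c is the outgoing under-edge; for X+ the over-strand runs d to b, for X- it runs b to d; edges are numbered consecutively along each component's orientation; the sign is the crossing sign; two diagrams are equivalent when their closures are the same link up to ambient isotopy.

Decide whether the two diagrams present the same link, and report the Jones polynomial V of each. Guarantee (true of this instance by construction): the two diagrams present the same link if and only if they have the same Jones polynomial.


equivalent: no
D1 (bracket A^-7 + A; 11 crossings at w = -3): V = -x^(-5/2) - x^(-1/2)
V(D2) = -x^(-13/2) + 2x^(-11/2) - 3x^(-9/2) + 3x^(-7/2) - 4x^(-5/2) + 3x^(-3/2) - 3x^(-1/2) + x^(1/2)  (w -5, c 13, <D> = -A^-17 + 3A^-13 - 3A^-9 + 4A^-5 - 3A^-1 + 3A^3 - 2A^7 + A^11)
key observation: 2 values of V(x) split the 2 diagrams


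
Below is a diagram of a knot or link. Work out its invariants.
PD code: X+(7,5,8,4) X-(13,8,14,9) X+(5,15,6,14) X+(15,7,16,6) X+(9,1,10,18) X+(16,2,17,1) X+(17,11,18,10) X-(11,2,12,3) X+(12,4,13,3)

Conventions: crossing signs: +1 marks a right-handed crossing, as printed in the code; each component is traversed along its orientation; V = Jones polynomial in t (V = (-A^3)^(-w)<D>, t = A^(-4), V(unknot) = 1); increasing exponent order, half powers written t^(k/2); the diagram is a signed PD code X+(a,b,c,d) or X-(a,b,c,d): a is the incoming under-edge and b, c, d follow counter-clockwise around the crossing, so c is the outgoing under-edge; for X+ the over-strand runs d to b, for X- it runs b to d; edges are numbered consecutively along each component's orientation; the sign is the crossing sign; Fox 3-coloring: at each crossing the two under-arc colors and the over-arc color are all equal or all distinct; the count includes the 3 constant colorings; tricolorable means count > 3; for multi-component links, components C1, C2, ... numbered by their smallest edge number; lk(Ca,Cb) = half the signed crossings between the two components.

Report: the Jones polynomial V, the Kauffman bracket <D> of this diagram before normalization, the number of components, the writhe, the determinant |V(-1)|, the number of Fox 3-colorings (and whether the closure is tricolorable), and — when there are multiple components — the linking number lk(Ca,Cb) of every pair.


V = t - t^2 + 2t^3 - t^4 + t^5 - t^6
<D> = A^-9 - A^-5 + A^-1 - 2A^3 + A^7 - A^11 (w = +5)
1 component over 9 crossings, w = +5
3 Fox colorings among 3^9, |V(-1)| = 7: not tricolorable
why: the span of V is 5, forcing >= 5 crossings in any diagram


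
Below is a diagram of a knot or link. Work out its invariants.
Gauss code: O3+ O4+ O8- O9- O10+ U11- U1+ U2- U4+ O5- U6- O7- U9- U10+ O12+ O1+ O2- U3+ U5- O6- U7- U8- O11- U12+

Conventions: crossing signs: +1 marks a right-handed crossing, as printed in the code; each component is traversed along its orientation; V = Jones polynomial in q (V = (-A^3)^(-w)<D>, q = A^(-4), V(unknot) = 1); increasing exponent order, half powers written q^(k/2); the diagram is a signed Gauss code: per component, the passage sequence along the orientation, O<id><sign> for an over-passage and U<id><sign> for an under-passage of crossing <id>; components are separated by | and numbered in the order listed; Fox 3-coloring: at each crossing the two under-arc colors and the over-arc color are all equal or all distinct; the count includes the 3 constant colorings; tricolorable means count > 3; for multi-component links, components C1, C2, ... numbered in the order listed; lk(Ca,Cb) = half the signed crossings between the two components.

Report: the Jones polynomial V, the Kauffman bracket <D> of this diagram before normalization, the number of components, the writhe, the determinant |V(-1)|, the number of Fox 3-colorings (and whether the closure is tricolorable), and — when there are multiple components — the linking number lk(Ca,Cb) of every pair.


V = q^-5 - 2q^-4 + 2q^-3 - 2q^-2 + 2q^-1 - 1 + q
<D> = A^-10 - A^-6 + 2A^-2 - 2A^2 + 2A^6 - 2A^10 + A^14 (w = -2)
1 component over 12 crossings, w = -2
3 Fox colorings among 3^12, |V(-1)| = 11: not tricolorable
why: w = -2 (over 12 crossings) is diagram-only; (-A^3)^(2) removes it from V


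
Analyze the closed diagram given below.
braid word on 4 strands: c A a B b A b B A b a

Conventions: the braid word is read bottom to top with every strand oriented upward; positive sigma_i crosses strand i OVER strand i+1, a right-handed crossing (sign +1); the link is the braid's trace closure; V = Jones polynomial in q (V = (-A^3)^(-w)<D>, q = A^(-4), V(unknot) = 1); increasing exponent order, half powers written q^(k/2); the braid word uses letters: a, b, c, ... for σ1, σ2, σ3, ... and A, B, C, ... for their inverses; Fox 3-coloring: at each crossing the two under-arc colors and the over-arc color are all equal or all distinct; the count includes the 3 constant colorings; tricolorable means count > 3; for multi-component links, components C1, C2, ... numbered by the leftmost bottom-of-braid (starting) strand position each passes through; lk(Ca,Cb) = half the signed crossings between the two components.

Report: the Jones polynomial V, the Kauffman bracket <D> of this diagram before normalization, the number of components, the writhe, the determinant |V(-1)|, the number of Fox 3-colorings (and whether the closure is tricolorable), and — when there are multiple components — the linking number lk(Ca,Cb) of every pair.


V(q) = 1
bracket: -A^3, w = +1
1 component, writhe +1, over 11 crossings
det 1, colorings 3 of 3^11 — not tricolorable
observation: w = +1 shifts under R1 moves; the (-A^3)^(-1) factor cancels that in V


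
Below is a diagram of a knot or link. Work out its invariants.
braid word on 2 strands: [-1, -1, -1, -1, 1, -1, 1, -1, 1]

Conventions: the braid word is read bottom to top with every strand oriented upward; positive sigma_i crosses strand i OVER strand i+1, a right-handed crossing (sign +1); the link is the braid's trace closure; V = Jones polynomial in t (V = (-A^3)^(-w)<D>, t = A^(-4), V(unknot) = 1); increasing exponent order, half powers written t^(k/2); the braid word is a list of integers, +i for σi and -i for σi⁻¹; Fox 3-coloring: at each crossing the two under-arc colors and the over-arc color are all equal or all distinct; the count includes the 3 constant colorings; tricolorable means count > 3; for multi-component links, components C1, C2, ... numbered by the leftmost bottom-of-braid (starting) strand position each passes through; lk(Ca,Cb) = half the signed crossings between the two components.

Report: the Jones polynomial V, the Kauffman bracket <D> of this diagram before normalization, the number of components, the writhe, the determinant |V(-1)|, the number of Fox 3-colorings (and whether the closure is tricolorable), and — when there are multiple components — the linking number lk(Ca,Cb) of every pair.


V(t) = -t^-4 + t^-3 + t^-1
bracket: -A^-5 - A^3 + A^7, w = -3
1 component, writhe -3, over 9 crossings
det 3, colorings 9 of 3^9 — tricolorable
observation: free reduction leaves σ1⁻¹ σ1⁻¹ σ1⁻¹ of the original 9 letters


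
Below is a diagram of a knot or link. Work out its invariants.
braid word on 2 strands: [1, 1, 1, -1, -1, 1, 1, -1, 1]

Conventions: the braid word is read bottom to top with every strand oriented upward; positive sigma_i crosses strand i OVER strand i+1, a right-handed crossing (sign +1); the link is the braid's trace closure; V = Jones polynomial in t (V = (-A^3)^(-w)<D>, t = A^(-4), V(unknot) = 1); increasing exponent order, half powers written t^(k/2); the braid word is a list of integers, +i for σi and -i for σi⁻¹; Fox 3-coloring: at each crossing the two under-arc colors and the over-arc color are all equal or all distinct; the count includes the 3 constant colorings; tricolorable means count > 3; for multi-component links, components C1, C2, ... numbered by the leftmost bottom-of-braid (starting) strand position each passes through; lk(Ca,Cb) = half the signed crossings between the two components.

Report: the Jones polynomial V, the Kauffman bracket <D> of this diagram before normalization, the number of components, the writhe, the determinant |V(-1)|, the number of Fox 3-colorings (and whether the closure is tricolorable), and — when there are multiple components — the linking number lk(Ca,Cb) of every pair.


V = t + t^3 - t^4
<D> = A^-7 - A^-3 - A^5 (w = +3)
1 component over 9 crossings, w = +3
9 Fox colorings among 3^9, |V(-1)| = 3: tricolorable
why: free reduction leaves σ1 σ1 σ1 of the original 9 letters


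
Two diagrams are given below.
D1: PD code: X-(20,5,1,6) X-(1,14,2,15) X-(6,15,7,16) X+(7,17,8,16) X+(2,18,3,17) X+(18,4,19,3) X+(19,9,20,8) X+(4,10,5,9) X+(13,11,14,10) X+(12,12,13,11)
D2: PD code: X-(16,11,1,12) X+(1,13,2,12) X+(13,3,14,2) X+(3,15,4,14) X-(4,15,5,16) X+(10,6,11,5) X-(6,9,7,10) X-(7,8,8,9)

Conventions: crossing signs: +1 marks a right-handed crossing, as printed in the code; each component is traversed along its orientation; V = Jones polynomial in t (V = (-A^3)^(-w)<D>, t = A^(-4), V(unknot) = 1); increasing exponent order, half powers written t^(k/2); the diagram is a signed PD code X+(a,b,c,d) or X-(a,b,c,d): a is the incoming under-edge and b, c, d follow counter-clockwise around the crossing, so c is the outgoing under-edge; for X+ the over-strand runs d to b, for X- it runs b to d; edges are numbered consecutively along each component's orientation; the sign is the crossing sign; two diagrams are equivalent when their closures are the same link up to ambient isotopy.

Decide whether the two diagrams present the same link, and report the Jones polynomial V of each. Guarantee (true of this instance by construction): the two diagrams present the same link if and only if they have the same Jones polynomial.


equivalent: yes
V(D1) = 1  (w +4, c 10, <D> = A^12)
D2 (bracket 1; 8 crossings at w = 0): V = 1
why: from 10 to 8 crossings by R-moves: one link, two diagrams


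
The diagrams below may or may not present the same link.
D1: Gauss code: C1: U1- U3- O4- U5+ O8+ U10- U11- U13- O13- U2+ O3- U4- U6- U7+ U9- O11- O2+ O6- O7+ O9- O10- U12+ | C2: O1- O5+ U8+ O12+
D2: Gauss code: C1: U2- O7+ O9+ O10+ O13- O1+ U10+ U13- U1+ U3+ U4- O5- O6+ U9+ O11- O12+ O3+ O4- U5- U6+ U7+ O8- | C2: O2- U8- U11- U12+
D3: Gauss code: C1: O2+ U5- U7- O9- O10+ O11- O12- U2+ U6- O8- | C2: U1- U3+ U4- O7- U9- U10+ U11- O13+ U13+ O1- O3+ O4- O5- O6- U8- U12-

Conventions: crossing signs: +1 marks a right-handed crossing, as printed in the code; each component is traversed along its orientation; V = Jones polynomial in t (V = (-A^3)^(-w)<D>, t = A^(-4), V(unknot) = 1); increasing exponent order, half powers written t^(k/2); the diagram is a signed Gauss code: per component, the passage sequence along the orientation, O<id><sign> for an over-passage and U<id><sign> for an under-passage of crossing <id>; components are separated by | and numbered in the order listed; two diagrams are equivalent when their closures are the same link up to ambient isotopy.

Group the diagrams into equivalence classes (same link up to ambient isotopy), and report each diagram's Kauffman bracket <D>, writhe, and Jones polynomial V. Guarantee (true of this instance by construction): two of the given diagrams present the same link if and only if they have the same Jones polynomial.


classes: {D1} | {D2} | {D3}
V(D1) = t^(-7/2) - t^(-5/2) + t^(-3/2) - 2t^(-1/2) - t^(3/2)  [13 crossings, <D> = A^-15 + 2A^-7 - A^-3 + A - A^5, w = -3]
D2 (bracket A^5 + A^13; 13 crossings at w = +1): V = -t^(-5/2) - t^(-1/2)
V(D3) = -t^(-15/2) + t^(-13/2) - 2t^(-11/2) + 2t^(-9/2) - 2t^(-7/2) + t^(-5/2) - t^(-3/2)  [13 crossings, <D> = A^-9 - A^-5 + 2A^-1 - 2A^3 + 2A^7 - A^11 + A^15, w = -5]
note: 3 classes among 3 diagrams; unequal V(t) rules out equality


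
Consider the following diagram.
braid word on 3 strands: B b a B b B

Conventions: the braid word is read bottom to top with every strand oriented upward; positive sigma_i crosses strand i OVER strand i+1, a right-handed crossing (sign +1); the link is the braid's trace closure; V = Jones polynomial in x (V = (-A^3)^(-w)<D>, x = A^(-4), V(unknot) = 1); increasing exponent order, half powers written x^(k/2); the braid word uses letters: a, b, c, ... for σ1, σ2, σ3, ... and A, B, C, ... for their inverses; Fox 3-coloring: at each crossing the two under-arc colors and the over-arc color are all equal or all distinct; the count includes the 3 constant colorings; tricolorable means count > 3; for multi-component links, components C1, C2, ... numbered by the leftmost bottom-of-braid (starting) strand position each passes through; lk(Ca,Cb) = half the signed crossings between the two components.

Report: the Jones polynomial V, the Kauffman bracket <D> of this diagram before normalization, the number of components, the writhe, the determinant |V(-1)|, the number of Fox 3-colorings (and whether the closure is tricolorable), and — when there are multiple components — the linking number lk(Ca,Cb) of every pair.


V = 1
<D> = 1 (w = 0)
1 component over 6 crossings, w = 0
3 Fox colorings among 3^6, |V(-1)| = 1: not tricolorable
why: det 1 = |V(-1)|; not divisible by 3, so not tricolorable


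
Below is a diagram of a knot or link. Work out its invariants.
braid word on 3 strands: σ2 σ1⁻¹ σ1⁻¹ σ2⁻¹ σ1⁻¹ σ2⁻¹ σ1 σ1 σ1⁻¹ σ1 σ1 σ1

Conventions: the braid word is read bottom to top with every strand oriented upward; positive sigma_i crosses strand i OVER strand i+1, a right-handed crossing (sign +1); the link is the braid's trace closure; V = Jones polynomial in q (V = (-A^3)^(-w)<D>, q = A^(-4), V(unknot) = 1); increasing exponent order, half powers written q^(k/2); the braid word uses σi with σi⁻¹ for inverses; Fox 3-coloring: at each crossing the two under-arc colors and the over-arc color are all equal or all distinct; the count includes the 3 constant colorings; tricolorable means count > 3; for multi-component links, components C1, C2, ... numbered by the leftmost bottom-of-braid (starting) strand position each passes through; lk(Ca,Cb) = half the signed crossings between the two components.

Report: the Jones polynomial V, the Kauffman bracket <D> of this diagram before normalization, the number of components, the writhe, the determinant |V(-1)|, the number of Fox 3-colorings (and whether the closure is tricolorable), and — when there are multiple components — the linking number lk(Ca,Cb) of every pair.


V(q) = -q^-3 + q^-2 - q^-1 + 3 - q + q^2 - q^3
bracket: -A^-12 + A^-8 - A^-4 + 3 - A^4 + A^8 - A^12, w = 0
1 component, writhe 0, over 12 crossings
det 9, colorings 27 of 3^12 — tricolorable
observation: w = 0 (over 12 crossings) is diagram-only; (-A^3)^(0) removes it from V
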